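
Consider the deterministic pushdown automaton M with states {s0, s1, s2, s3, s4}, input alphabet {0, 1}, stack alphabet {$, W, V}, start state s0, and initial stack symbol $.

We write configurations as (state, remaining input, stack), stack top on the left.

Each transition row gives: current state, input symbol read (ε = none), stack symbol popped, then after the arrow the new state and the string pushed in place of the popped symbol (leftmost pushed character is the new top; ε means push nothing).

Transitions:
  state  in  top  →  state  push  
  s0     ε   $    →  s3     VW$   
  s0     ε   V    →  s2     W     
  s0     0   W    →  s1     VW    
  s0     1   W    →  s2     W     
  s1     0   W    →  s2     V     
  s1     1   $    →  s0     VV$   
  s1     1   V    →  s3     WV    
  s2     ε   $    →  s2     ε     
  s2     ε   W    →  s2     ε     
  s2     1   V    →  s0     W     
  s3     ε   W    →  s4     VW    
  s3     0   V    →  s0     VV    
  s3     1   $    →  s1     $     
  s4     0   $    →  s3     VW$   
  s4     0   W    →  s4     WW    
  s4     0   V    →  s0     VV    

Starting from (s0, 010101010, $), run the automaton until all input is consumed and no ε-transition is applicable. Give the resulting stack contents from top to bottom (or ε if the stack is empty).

(s0, 010101010, $)
  ε-move, top $: go to s3, push VW$ → (s3, 010101010, VW$)
  read 0, top V: go to s0, push VV → (s0, 10101010, VVW$)
  ε-move, top V: go to s2, push W → (s2, 10101010, WVW$)
  ε-move, top W: go to s2, push ε → (s2, 10101010, VW$)
  read 1, top V: go to s0, push W → (s0, 0101010, WW$)
  read 0, top W: go to s1, push VW → (s1, 101010, VWW$)
  read 1, top V: go to s3, push WV → (s3, 01010, WVWW$)
  ε-move, top W: go to s4, push VW → (s4, 01010, VWVWW$)
  read 0, top V: go to s0, push VV → (s0, 1010, VVWVWW$)
  ε-move, top V: go to s2, push W → (s2, 1010, WVWVWW$)
  ε-move, top W: go to s2, push ε → (s2, 1010, VWVWW$)
  read 1, top V: go to s0, push W → (s0, 010, WWVWW$)
  read 0, top W: go to s1, push VW → (s1, 10, VWWVWW$)
  read 1, top V: go to s3, push WV → (s3, 0, WVWWVWW$)
  ε-move, top W: go to s4, push VW → (s4, 0, VWVWWVWW$)
  read 0, top V: go to s0, push VV → (s0, ε, VVWVWWVWW$)
  ε-move, top V: go to s2, push W → (s2, ε, WVWVWWVWW$)
  ε-move, top W: go to s2, push ε → (s2, ε, VWVWWVWW$)
All input consumed in state s2 with stack VWVWWVWW$.

VWVWWVWW$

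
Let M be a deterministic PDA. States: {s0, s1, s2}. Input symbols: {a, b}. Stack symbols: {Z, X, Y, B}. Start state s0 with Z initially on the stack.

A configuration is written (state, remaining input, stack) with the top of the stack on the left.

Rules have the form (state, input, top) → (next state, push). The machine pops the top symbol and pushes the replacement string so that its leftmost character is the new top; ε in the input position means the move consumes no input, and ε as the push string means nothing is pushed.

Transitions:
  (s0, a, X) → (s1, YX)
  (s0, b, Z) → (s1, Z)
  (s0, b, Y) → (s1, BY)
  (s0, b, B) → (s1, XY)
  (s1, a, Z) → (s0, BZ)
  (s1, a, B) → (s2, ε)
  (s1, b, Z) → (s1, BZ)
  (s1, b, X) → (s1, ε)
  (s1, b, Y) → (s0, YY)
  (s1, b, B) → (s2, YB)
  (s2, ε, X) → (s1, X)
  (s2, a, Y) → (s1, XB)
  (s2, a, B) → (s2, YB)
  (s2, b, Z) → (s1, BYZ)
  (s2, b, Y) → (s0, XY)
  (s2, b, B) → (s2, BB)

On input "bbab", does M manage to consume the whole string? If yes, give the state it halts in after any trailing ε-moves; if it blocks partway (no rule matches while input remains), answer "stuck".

s1

(s0, bbab, Z)
  read b, top Z: go to s1, push Z → (s1, bab, Z)
  read b, top Z: go to s1, push BZ → (s1, ab, BZ)
  read a, top B: go to s2, push ε → (s2, b, Z)
  read b, top Z: go to s1, push BYZ → (s1, ε, BYZ)
All input consumed; M is in state s1.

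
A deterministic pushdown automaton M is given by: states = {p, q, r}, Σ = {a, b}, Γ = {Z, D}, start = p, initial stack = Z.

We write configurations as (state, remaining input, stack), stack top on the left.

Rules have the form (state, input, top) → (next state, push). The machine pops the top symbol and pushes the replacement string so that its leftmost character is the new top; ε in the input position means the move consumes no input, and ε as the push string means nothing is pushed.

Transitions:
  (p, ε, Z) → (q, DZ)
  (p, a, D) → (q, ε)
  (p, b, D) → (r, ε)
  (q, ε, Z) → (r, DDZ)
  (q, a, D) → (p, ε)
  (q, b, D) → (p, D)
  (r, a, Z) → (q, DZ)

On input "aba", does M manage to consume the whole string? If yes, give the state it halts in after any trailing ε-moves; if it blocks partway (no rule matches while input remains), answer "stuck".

r

(p, aba, Z)
  ε-move, top Z: go to q, push DZ → (q, aba, DZ)
  read a, top D: go to p, push ε → (p, ba, Z)
  ε-move, top Z: go to q, push DZ → (q, ba, DZ)
  read b, top D: go to p, push D → (p, a, DZ)
  read a, top D: go to q, push ε → (q, ε, Z)
  ε-move, top Z: go to r, push DDZ → (r, ε, DDZ)
All input consumed; M is in state r.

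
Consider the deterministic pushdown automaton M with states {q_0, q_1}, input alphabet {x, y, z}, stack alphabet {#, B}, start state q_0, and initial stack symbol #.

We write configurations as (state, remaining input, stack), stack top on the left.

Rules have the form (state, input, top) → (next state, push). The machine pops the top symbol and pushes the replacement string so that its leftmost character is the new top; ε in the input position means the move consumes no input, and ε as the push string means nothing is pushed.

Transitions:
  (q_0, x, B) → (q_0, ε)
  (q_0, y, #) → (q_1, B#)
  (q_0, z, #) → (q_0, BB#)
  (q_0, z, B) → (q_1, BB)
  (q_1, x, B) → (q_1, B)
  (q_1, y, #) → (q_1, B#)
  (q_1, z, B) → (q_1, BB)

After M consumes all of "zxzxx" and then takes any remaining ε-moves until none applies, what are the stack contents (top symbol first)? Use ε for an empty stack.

BB#

(q_0, zxzxx, #)
  read z, top #: go to q_0, push BB# → (q_0, xzxx, BB#)
  read x, top B: go to q_0, push ε → (q_0, zxx, B#)
  read z, top B: go to q_1, push BB → (q_1, xx, BB#)
  read x, top B: go to q_1, push B → (q_1, x, BB#)
  read x, top B: go to q_1, push B → (q_1, ε, BB#)
All input consumed in state q_1 with stack BB#.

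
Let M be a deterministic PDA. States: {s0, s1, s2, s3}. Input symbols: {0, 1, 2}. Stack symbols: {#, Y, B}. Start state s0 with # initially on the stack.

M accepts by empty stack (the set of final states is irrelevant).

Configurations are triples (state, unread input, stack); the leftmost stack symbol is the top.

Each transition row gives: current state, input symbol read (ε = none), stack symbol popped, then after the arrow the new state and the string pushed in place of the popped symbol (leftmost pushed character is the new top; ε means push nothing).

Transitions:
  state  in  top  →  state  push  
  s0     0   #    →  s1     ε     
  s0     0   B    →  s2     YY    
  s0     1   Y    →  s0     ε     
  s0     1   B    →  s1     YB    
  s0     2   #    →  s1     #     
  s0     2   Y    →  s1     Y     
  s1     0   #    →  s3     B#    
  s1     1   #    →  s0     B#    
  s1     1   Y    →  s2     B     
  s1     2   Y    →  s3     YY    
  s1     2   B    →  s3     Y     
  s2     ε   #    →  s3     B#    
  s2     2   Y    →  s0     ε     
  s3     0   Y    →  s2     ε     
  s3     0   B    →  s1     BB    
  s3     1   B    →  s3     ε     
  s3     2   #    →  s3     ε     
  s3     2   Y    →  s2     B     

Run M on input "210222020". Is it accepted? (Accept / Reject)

(s0, 210222020, #)
  read 2, top #: go to s1, push # → (s1, 10222020, #)
  read 1, top #: go to s0, push B# → (s0, 0222020, B#)
  read 0, top B: go to s2, push YY → (s2, 222020, YY#)
  read 2, top Y: go to s0, push ε → (s0, 22020, Y#)
  read 2, top Y: go to s1, push Y → (s1, 2020, Y#)
  read 2, top Y: go to s3, push YY → (s3, 020, YY#)
  read 0, top Y: go to s2, push ε → (s2, 20, Y#)
  read 2, top Y: go to s0, push ε → (s0, 0, #)
  read 0, top #: go to s1, push ε → (s1, ε, ε)
All input consumed and the stack is empty.

Accept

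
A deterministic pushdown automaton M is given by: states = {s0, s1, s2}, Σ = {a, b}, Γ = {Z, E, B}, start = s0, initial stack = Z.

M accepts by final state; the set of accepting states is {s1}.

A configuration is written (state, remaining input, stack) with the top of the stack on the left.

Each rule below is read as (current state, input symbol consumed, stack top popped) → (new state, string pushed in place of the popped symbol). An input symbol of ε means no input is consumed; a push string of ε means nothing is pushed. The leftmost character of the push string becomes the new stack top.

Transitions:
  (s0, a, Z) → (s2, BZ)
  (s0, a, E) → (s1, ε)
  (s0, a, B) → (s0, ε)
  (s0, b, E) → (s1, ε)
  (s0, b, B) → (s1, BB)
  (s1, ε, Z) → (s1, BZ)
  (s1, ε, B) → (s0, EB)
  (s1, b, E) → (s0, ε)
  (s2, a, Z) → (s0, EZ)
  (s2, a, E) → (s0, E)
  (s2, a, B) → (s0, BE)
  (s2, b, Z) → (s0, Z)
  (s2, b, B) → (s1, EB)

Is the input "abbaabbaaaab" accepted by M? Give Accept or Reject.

Accept

(s0, abbaabbaaaab, Z)
  read a, top Z: go to s2, push BZ → (s2, bbaabbaaaab, BZ)
  read b, top B: go to s1, push EB → (s1, baabbaaaab, EBZ)
  read b, top E: go to s0, push ε → (s0, aabbaaaab, BZ)
  read a, top B: go to s0, push ε → (s0, abbaaaab, Z)
  read a, top Z: go to s2, push BZ → (s2, bbaaaab, BZ)
  read b, top B: go to s1, push EB → (s1, baaaab, EBZ)
  read b, top E: go to s0, push ε → (s0, aaaab, BZ)
  read a, top B: go to s0, push ε → (s0, aaab, Z)
  read a, top Z: go to s2, push BZ → (s2, aab, BZ)
  read a, top B: go to s0, push BE → (s0, ab, BEZ)
  read a, top B: go to s0, push ε → (s0, b, EZ)
  read b, top E: go to s1, push ε → (s1, ε, Z)
All input consumed; state s1 ∈ F.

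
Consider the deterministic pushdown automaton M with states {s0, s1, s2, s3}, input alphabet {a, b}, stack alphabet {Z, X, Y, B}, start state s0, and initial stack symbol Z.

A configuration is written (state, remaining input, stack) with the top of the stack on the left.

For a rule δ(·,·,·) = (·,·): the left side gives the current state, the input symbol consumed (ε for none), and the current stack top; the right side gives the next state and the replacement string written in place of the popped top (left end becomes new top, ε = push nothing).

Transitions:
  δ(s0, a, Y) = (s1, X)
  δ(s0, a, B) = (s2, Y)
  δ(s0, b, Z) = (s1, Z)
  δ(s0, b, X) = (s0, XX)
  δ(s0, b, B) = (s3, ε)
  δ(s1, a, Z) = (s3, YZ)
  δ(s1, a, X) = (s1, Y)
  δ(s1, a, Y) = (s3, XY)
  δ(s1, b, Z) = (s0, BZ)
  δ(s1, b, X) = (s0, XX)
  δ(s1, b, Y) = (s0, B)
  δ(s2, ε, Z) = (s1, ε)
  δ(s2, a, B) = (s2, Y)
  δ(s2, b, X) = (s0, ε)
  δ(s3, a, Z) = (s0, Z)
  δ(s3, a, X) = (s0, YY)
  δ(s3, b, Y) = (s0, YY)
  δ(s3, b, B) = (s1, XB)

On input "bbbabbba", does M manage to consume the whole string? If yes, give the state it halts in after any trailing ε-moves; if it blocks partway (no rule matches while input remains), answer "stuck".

s0

(s0, bbbabbba, Z) ⊢ (s1, bbabbba, Z) ⊢ (s0, babbba, BZ) ⊢ (s3, abbba, Z) ⊢ (s0, bbba, Z) ⊢ (s1, bba, Z) ⊢ (s0, ba, BZ) ⊢ (s3, a, Z) ⊢ (s0, ε, Z)
All input consumed; M is in state s0.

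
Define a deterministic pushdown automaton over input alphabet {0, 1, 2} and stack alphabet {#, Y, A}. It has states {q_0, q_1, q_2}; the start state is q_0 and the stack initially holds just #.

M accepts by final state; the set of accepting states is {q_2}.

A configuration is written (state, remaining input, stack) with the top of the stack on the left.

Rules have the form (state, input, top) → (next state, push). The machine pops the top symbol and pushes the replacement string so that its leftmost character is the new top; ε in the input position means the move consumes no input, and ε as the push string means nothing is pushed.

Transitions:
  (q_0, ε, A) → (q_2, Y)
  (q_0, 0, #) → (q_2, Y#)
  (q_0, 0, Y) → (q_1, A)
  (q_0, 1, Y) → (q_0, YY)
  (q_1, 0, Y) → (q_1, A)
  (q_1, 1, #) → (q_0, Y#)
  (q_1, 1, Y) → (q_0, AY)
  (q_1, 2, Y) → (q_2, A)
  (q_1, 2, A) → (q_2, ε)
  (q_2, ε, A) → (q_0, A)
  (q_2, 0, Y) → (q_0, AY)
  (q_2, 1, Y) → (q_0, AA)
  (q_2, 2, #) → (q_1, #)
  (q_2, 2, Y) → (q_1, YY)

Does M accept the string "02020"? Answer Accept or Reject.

Accept

(q_0, 02020, #) ⊢ (q_2, 2020, Y#) ⊢ (q_1, 020, YY#) ⊢ (q_1, 20, AY#) ⊢ (q_2, 0, Y#) ⊢ (q_0, ε, AY#) ⊢ (q_2, ε, YY#)
All input consumed; state q_2 ∈ F.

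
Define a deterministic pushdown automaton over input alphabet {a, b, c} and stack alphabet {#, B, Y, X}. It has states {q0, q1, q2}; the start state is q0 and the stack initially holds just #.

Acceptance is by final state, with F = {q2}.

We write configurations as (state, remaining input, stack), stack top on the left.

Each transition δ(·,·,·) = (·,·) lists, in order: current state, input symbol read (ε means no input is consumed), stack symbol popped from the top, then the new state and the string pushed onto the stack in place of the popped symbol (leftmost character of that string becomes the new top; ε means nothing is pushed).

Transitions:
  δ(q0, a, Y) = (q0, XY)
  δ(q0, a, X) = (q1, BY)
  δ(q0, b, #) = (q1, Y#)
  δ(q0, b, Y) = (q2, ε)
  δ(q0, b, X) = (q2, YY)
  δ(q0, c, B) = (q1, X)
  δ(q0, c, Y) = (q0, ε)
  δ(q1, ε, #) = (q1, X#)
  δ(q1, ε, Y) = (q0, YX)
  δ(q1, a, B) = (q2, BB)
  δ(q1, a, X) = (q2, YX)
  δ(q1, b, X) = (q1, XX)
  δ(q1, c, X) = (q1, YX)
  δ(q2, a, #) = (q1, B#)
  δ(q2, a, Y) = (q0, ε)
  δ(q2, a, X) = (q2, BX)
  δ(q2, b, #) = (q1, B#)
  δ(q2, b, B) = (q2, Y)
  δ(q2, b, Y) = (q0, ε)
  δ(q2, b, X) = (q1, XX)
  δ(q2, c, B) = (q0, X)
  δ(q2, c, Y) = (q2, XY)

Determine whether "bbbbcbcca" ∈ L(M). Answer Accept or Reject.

Reject

(q0, bbbbcbcca, #)
  read b, top #: go to q1, push Y# → (q1, bbbcbcca, Y#)
  ε-move, top Y: go to q0, push YX → (q0, bbbcbcca, YX#)
  read b, top Y: go to q2, push ε → (q2, bbcbcca, X#)
  read b, top X: go to q1, push XX → (q1, bcbcca, XX#)
  read b, top X: go to q1, push XX → (q1, cbcca, XXX#)
  read c, top X: go to q1, push YX → (q1, bcca, YXXX#)
  ε-move, top Y: go to q0, push YX → (q0, bcca, YXXXX#)
  read b, top Y: go to q2, push ε → (q2, cca, XXXX#)
No transition applies at (q2, cca, XXXX#); input not fully consumed.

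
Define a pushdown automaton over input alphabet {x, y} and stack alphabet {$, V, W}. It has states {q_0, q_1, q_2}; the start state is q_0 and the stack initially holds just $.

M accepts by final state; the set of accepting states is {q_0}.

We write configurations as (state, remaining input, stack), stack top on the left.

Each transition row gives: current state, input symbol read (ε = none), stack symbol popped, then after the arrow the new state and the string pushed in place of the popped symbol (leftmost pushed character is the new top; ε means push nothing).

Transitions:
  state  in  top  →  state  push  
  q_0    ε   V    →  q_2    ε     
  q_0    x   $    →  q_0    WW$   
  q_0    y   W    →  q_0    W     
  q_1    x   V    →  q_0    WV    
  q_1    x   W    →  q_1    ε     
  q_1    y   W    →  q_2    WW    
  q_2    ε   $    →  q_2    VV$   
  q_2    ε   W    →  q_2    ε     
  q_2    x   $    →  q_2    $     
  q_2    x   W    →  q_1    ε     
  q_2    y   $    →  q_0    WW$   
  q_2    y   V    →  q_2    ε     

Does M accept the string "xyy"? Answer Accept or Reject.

Accept

One accepting computation: (q_0, xyy, $) ⊢ (q_0, yy, WW$) ⊢ (q_0, y, WW$) ⊢ (q_0, ε, WW$)
All input consumed and state q_0 ∈ F.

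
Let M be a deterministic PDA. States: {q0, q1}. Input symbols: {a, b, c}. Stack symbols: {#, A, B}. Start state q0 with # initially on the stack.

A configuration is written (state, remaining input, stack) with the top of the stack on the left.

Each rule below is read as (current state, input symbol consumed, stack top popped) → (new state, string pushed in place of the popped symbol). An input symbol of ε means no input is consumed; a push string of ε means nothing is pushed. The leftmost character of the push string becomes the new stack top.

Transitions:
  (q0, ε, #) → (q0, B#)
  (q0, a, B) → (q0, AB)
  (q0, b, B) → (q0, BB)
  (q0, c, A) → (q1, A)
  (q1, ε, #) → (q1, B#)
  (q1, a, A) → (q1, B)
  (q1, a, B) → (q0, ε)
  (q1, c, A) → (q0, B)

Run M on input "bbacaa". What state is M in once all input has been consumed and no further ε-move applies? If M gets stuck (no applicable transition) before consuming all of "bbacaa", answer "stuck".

(q0, bbacaa, #) ⊢ (q0, bbacaa, B#) ⊢ (q0, bacaa, BB#) ⊢ (q0, acaa, BBB#) ⊢ (q0, caa, ABBB#) ⊢ (q1, aa, ABBB#) ⊢ (q1, a, BBBB#) ⊢ (q0, ε, BBB#)
All input consumed; M is in state q0.

q0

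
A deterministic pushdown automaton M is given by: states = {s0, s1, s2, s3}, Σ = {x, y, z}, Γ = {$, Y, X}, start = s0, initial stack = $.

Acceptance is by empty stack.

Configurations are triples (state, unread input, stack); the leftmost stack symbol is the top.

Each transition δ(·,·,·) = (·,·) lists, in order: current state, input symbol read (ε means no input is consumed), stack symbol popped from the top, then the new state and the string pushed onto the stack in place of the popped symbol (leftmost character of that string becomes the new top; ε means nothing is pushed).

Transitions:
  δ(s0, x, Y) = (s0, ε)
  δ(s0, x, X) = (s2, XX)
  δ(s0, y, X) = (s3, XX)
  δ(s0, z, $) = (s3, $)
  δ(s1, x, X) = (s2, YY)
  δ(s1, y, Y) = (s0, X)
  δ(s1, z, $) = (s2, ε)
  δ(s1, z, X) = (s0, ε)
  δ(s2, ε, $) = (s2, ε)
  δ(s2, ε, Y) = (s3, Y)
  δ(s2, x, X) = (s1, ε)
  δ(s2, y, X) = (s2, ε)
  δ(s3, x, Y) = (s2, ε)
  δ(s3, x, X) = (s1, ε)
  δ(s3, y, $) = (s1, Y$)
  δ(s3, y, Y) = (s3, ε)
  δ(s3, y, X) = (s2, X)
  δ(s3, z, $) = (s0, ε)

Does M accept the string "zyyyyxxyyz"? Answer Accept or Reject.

(s0, zyyyyxxyyz, $) ⊢ (s3, yyyyxxyyz, $) ⊢ (s1, yyyxxyyz, Y$) ⊢ (s0, yyxxyyz, X$) ⊢ (s3, yxxyyz, XX$) ⊢ (s2, xxyyz, XX$) ⊢ (s1, xyyz, X$) ⊢ (s2, yyz, YY$) ⊢ (s3, yyz, YY$) ⊢ (s3, yz, Y$) ⊢ (s3, z, $) ⊢ (s0, ε, ε)
All input consumed and the stack is empty.

Accept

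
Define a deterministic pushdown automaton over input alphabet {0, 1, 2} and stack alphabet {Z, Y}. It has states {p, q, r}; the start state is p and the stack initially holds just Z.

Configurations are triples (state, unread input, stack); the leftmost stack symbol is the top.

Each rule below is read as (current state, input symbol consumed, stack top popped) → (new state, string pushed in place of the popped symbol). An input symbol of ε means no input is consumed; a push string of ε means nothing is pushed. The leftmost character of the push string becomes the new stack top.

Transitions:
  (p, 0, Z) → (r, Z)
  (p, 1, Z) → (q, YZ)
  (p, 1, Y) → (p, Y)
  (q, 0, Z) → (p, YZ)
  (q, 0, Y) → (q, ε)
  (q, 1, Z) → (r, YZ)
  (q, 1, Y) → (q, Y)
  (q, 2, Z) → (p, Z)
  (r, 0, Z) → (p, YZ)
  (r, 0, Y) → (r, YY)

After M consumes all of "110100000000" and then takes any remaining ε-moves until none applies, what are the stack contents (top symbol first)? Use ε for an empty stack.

YYYYYYYYYZ

(p, 110100000000, Z) ⊢ (q, 10100000000, YZ) ⊢ (q, 0100000000, YZ) ⊢ (q, 100000000, Z) ⊢ (r, 00000000, YZ) ⊢ (r, 0000000, YYZ) ⊢ (r, 000000, YYYZ) ⊢ (r, 00000, YYYYZ) ⊢ (r, 0000, YYYYYZ) ⊢ (r, 000, YYYYYYZ) ⊢ (r, 00, YYYYYYYZ) ⊢ (r, 0, YYYYYYYYZ) ⊢ (r, ε, YYYYYYYYYZ)
All input consumed in state r with stack YYYYYYYYYZ.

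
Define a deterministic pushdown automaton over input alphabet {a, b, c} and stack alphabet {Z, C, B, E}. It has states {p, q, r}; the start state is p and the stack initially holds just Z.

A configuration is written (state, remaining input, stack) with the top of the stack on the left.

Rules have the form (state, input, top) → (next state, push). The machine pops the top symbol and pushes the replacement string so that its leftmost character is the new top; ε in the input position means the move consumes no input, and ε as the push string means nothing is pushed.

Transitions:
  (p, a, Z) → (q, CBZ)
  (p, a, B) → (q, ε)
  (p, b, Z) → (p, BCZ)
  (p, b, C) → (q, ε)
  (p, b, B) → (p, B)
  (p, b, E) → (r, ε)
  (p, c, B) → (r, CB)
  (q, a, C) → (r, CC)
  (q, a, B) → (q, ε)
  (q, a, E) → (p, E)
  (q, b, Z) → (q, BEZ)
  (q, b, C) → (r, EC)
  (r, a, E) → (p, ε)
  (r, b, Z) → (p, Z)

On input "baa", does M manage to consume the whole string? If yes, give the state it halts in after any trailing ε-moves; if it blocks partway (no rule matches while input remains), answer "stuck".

(p, baa, Z) ⊢ (p, aa, BCZ) ⊢ (q, a, CZ) ⊢ (r, ε, CCZ)
All input consumed; M is in state r.

r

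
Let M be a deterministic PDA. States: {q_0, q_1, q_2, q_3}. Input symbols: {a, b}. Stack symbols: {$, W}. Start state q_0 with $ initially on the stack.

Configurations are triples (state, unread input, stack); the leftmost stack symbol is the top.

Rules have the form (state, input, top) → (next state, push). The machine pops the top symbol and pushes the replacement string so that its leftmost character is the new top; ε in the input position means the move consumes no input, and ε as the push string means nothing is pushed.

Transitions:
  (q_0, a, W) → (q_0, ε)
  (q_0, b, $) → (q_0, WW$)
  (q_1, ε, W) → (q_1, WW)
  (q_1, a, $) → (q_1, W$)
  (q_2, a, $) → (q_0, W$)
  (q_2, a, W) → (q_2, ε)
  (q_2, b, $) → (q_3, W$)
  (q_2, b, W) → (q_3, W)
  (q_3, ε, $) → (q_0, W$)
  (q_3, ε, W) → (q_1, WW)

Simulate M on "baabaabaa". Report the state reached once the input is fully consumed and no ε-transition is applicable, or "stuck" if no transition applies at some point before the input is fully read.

(q_0, baabaabaa, $)
  read b, top $: go to q_0, push WW$ → (q_0, aabaabaa, WW$)
  read a, top W: go to q_0, push ε → (q_0, abaabaa, W$)
  read a, top W: go to q_0, push ε → (q_0, baabaa, $)
  read b, top $: go to q_0, push WW$ → (q_0, aabaa, WW$)
  read a, top W: go to q_0, push ε → (q_0, abaa, W$)
  read a, top W: go to q_0, push ε → (q_0, baa, $)
  read b, top $: go to q_0, push WW$ → (q_0, aa, WW$)
  read a, top W: go to q_0, push ε → (q_0, a, W$)
  read a, top W: go to q_0, push ε → (q_0, ε, $)
All input consumed; M is in state q_0.

q_0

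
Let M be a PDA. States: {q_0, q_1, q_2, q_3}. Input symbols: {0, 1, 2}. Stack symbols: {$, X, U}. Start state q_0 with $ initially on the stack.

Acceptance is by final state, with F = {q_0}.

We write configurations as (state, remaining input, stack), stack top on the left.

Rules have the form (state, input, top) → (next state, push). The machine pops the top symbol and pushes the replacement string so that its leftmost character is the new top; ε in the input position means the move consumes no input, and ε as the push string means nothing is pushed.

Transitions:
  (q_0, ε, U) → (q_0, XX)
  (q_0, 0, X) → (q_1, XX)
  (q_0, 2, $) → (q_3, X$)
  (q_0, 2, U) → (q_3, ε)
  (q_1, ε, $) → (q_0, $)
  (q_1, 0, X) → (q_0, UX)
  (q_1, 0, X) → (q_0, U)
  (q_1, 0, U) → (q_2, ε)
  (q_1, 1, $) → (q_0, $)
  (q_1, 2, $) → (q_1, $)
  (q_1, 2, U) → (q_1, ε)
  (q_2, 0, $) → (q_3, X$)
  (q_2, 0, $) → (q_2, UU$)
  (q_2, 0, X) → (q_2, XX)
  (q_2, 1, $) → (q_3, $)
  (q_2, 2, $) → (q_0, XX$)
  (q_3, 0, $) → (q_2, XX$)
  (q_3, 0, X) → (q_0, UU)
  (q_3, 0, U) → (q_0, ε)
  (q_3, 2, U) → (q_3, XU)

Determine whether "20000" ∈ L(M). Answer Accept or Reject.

Reject

No computation consumes all input and reaches a final state.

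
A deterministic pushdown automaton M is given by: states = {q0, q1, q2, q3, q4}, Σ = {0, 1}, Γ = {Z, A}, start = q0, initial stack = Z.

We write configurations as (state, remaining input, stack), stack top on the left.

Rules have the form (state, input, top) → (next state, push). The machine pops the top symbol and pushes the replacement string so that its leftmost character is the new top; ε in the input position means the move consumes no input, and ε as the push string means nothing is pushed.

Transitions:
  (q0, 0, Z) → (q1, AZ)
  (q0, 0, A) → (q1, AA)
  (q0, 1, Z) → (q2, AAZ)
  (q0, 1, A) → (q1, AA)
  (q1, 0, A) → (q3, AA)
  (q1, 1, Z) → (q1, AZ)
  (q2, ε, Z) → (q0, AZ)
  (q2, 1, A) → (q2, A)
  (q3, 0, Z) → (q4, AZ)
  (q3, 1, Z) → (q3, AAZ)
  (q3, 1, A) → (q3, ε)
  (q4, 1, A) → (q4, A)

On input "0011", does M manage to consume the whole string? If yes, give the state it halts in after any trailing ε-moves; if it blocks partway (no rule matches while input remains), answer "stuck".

q3

(q0, 0011, Z)
  read 0, top Z: go to q1, push AZ → (q1, 011, AZ)
  read 0, top A: go to q3, push AA → (q3, 11, AAZ)
  read 1, top A: go to q3, push ε → (q3, 1, AZ)
  read 1, top A: go to q3, push ε → (q3, ε, Z)
All input consumed; M is in state q3.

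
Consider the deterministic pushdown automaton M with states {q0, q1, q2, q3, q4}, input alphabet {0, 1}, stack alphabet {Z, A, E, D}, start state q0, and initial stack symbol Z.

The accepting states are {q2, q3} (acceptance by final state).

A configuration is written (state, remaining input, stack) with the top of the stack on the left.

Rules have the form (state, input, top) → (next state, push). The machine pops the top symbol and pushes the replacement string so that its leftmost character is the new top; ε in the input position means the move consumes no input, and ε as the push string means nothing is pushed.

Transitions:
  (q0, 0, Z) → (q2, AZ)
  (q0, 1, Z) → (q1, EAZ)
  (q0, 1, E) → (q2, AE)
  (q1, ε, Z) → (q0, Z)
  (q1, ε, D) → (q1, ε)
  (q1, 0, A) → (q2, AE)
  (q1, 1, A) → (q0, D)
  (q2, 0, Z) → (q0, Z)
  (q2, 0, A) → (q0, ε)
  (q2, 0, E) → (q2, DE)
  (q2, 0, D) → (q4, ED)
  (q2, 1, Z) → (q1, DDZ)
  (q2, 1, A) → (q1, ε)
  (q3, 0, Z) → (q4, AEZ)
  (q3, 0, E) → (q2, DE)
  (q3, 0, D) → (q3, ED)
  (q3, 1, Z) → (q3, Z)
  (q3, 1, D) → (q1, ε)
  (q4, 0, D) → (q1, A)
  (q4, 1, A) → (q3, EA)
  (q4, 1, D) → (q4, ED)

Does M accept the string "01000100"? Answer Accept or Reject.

(q0, 01000100, Z)
  read 0, top Z: go to q2, push AZ → (q2, 1000100, AZ)
  read 1, top A: go to q1, push ε → (q1, 000100, Z)
  ε-move, top Z: go to q0, push Z → (q0, 000100, Z)
  read 0, top Z: go to q2, push AZ → (q2, 00100, AZ)
  read 0, top A: go to q0, push ε → (q0, 0100, Z)
  read 0, top Z: go to q2, push AZ → (q2, 100, AZ)
  read 1, top A: go to q1, push ε → (q1, 00, Z)
  ε-move, top Z: go to q0, push Z → (q0, 00, Z)
  read 0, top Z: go to q2, push AZ → (q2, 0, AZ)
  read 0, top A: go to q0, push ε → (q0, ε, Z)
All input consumed; state q0 ∉ F and no further ε-move applies.

Reject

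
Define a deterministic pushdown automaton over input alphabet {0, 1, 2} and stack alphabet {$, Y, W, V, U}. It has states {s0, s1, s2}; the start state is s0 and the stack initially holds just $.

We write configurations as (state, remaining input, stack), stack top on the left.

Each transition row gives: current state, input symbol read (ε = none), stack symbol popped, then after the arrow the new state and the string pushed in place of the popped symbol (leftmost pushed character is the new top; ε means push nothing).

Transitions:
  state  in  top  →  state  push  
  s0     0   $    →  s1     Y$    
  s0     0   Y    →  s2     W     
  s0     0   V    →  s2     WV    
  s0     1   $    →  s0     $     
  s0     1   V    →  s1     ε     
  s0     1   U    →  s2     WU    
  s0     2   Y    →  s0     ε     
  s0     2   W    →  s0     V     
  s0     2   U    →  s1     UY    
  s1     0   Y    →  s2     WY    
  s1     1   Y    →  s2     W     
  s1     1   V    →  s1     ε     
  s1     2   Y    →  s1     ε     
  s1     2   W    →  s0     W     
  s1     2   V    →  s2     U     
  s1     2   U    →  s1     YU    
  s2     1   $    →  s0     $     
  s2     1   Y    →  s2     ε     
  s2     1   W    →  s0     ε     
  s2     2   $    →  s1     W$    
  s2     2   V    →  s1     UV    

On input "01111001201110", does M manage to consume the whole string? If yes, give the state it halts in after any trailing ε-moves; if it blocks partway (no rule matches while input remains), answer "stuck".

s1

(s0, 01111001201110, $) ⊢ (s1, 1111001201110, Y$) ⊢ (s2, 111001201110, W$) ⊢ (s0, 11001201110, $) ⊢ (s0, 1001201110, $) ⊢ (s0, 001201110, $) ⊢ (s1, 01201110, Y$) ⊢ (s2, 1201110, WY$) ⊢ (s0, 201110, Y$) ⊢ (s0, 01110, $) ⊢ (s1, 1110, Y$) ⊢ (s2, 110, W$) ⊢ (s0, 10, $) ⊢ (s0, 0, $) ⊢ (s1, ε, Y$)
All input consumed; M is in state s1.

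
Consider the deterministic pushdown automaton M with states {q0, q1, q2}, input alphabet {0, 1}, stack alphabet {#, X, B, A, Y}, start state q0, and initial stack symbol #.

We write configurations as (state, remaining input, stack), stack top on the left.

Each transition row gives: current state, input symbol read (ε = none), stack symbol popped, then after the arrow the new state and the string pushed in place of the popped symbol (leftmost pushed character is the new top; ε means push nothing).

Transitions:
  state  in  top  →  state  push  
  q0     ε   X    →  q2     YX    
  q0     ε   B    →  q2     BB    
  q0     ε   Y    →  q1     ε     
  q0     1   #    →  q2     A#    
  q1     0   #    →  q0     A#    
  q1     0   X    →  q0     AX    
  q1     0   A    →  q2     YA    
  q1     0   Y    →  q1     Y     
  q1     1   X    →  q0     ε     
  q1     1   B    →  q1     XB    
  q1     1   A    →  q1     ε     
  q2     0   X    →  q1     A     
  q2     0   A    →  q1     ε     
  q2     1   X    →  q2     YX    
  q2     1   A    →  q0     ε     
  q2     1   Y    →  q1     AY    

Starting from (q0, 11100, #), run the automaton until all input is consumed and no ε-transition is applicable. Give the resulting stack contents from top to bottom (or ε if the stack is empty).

A#

(q0, 11100, #) ⊢ (q2, 1100, A#) ⊢ (q0, 100, #) ⊢ (q2, 00, A#) ⊢ (q1, 0, #) ⊢ (q0, ε, A#)
All input consumed in state q0 with stack A#.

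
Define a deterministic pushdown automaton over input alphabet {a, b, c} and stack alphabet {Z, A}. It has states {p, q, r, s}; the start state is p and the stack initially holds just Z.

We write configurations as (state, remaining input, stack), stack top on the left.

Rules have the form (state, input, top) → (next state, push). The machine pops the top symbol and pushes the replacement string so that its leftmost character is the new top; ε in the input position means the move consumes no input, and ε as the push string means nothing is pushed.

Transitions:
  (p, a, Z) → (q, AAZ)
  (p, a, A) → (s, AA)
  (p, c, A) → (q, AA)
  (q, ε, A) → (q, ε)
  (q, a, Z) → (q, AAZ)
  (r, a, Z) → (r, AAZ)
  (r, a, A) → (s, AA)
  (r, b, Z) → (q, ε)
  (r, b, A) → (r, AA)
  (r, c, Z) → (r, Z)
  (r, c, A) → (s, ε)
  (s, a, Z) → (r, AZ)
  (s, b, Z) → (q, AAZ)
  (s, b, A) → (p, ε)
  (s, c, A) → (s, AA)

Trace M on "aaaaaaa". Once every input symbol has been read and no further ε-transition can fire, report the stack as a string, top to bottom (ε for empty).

Z

(p, aaaaaaa, Z) ⊢ (q, aaaaaa, AAZ) ⊢ (q, aaaaaa, AZ) ⊢ (q, aaaaaa, Z) ⊢ (q, aaaaa, AAZ) ⊢ (q, aaaaa, AZ) ⊢ (q, aaaaa, Z) ⊢ (q, aaaa, AAZ) ⊢ (q, aaaa, AZ) ⊢ (q, aaaa, Z) ⊢ (q, aaa, AAZ) ⊢ (q, aaa, AZ) ⊢ (q, aaa, Z) ⊢ (q, aa, AAZ) ⊢ (q, aa, AZ) ⊢ (q, aa, Z) ⊢ (q, a, AAZ) ⊢ (q, a, AZ) ⊢ (q, a, Z) ⊢ (q, ε, AAZ) ⊢ (q, ε, AZ) ⊢ (q, ε, Z)
All input consumed in state q with stack Z.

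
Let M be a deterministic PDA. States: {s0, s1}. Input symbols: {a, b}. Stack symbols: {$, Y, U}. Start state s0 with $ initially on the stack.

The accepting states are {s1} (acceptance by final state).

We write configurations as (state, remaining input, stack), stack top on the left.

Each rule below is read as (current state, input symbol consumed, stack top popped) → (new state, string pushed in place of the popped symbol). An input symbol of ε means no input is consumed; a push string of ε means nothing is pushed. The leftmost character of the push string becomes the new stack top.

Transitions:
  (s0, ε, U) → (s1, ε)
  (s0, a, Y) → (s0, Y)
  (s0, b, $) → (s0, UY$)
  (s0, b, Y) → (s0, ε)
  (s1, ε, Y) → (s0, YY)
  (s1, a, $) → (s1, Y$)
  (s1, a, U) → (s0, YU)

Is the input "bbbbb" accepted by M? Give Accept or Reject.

Reject

(s0, bbbbb, $)
  read b, top $: go to s0, push UY$ → (s0, bbbb, UY$)
  ε-move, top U: go to s1, push ε → (s1, bbbb, Y$)
  ε-move, top Y: go to s0, push YY → (s0, bbbb, YY$)
  read b, top Y: go to s0, push ε → (s0, bbb, Y$)
  read b, top Y: go to s0, push ε → (s0, bb, $)
  read b, top $: go to s0, push UY$ → (s0, b, UY$)
  ε-move, top U: go to s1, push ε → (s1, b, Y$)
  ε-move, top Y: go to s0, push YY → (s0, b, YY$)
  read b, top Y: go to s0, push ε → (s0, ε, Y$)
All input consumed; state s0 ∉ F and no further ε-move applies.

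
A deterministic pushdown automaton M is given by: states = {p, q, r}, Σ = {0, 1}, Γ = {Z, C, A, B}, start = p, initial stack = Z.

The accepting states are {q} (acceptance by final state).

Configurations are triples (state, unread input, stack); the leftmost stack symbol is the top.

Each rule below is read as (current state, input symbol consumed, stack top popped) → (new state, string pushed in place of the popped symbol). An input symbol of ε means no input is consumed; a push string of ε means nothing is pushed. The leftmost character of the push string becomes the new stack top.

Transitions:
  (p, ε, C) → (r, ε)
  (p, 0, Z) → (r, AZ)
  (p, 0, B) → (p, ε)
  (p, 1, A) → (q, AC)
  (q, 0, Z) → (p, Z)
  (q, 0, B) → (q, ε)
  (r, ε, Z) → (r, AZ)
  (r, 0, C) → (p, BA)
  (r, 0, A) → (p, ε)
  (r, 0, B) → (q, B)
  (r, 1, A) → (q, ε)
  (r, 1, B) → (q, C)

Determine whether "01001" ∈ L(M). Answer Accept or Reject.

Accept

(p, 01001, Z) ⊢ (r, 1001, AZ) ⊢ (q, 001, Z) ⊢ (p, 01, Z) ⊢ (r, 1, AZ) ⊢ (q, ε, Z)
All input consumed; state q ∈ F.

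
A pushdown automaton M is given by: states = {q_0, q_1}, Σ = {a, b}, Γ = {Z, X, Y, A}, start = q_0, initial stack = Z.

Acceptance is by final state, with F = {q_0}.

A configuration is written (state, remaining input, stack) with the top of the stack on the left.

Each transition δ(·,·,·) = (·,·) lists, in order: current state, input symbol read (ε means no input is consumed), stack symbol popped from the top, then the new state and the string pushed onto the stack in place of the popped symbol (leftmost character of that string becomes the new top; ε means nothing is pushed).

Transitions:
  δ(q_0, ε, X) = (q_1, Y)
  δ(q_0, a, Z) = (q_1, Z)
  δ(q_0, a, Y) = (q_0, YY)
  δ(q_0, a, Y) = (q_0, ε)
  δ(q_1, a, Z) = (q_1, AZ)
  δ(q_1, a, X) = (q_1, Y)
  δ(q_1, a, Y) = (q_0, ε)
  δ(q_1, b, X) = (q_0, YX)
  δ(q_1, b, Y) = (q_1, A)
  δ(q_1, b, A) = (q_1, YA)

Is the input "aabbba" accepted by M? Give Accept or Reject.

One accepting computation: (q_0, aabbba, Z) ⊢ (q_1, abbba, Z) ⊢ (q_1, bbba, AZ) ⊢ (q_1, bba, YAZ) ⊢ (q_1, ba, AAZ) ⊢ (q_1, a, YAAZ) ⊢ (q_0, ε, AAZ)
All input consumed and state q_0 ∈ F.

Accept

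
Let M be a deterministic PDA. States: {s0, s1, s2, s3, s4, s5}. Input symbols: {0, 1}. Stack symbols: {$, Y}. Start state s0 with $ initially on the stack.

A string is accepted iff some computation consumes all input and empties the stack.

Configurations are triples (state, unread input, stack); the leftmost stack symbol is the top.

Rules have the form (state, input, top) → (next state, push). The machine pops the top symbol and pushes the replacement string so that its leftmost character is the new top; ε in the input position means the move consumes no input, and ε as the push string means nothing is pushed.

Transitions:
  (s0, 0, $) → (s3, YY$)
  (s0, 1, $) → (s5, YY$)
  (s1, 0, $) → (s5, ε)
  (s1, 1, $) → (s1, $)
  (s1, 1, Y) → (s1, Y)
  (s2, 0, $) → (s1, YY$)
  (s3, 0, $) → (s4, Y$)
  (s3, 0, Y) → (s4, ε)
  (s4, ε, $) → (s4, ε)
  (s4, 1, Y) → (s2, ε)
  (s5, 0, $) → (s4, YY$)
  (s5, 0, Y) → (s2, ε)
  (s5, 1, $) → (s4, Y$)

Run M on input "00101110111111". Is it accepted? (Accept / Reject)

Reject

(s0, 00101110111111, $)
  read 0, top $: go to s3, push YY$ → (s3, 0101110111111, YY$)
  read 0, top Y: go to s4, push ε → (s4, 101110111111, Y$)
  read 1, top Y: go to s2, push ε → (s2, 01110111111, $)
  read 0, top $: go to s1, push YY$ → (s1, 1110111111, YY$)
  read 1, top Y: go to s1, push Y → (s1, 110111111, YY$)
  read 1, top Y: go to s1, push Y → (s1, 10111111, YY$)
  read 1, top Y: go to s1, push Y → (s1, 0111111, YY$)
No transition applies at (s1, 0111111, YY$); input not fully consumed.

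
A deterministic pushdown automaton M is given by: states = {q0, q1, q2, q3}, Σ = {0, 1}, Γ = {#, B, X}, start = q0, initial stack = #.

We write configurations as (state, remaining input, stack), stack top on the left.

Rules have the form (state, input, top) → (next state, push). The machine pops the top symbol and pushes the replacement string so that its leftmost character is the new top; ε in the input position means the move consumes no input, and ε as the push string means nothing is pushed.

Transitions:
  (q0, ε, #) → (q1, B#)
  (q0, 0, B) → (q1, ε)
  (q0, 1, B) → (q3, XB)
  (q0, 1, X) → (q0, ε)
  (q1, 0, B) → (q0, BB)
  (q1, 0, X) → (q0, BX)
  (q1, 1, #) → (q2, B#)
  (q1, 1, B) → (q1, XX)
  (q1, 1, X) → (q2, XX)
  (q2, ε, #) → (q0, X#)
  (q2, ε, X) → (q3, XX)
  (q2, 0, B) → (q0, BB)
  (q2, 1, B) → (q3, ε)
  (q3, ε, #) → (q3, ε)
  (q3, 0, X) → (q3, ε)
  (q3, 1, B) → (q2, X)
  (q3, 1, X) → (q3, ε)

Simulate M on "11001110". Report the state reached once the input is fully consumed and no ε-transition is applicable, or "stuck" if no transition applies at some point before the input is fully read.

stuck

(q0, 11001110, #)
  ε-move, top #: go to q1, push B# → (q1, 11001110, B#)
  read 1, top B: go to q1, push XX → (q1, 1001110, XX#)
  read 1, top X: go to q2, push XX → (q2, 001110, XXX#)
  ε-move, top X: go to q3, push XX → (q3, 001110, XXXX#)
  read 0, top X: go to q3, push ε → (q3, 01110, XXX#)
  read 0, top X: go to q3, push ε → (q3, 1110, XX#)
  read 1, top X: go to q3, push ε → (q3, 110, X#)
  read 1, top X: go to q3, push ε → (q3, 10, #)
  ε-move, top #: go to q3, push ε → (q3, 10, ε)
No transition for (q3, 1, top ε); M blocks with input 10 remaining.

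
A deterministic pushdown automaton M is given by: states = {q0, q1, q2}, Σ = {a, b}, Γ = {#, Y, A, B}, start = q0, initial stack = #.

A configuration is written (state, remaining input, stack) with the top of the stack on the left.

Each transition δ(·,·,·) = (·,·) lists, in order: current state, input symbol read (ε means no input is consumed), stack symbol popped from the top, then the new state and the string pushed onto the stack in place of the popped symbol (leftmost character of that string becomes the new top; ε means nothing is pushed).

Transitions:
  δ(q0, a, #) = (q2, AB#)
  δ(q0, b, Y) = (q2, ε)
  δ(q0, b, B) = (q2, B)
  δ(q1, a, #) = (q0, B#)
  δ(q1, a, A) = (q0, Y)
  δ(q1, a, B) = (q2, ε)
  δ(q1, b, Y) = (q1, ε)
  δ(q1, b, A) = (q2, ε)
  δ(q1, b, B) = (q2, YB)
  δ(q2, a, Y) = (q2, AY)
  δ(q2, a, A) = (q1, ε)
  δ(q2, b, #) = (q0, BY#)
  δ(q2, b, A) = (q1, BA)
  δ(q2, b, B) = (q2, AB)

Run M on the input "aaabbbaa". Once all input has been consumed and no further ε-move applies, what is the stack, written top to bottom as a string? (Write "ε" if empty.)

Y#

(q0, aaabbbaa, #)
  read a, top #: go to q2, push AB# → (q2, aabbbaa, AB#)
  read a, top A: go to q1, push ε → (q1, abbbaa, B#)
  read a, top B: go to q2, push ε → (q2, bbbaa, #)
  read b, top #: go to q0, push BY# → (q0, bbaa, BY#)
  read b, top B: go to q2, push B → (q2, baa, BY#)
  read b, top B: go to q2, push AB → (q2, aa, ABY#)
  read a, top A: go to q1, push ε → (q1, a, BY#)
  read a, top B: go to q2, push ε → (q2, ε, Y#)
All input consumed in state q2 with stack Y#.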